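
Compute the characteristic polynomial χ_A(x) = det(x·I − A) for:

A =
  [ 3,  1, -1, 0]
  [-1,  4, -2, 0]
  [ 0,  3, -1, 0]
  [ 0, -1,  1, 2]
x^4 - 8*x^3 + 24*x^2 - 32*x + 16

Expanding det(x·I − A) (e.g. by cofactor expansion or by noting that A is similar to its Jordan form J, which has the same characteristic polynomial as A) gives
  χ_A(x) = x^4 - 8*x^3 + 24*x^2 - 32*x + 16
which factors as (x - 2)^4. The eigenvalues (with algebraic multiplicities) are λ = 2 with multiplicity 4.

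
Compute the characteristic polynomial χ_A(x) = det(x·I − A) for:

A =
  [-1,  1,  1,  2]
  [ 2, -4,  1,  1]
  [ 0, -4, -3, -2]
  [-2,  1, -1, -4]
x^4 + 12*x^3 + 54*x^2 + 108*x + 81

Expanding det(x·I − A) (e.g. by cofactor expansion or by noting that A is similar to its Jordan form J, which has the same characteristic polynomial as A) gives
  χ_A(x) = x^4 + 12*x^3 + 54*x^2 + 108*x + 81
which factors as (x + 3)^4. The eigenvalues (with algebraic multiplicities) are λ = -3 with multiplicity 4.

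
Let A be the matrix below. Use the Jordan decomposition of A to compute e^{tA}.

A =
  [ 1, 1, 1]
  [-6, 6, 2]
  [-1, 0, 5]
e^{tA} =
  [t^2*exp(4*t) - 3*t*exp(4*t) + exp(4*t), -t^2*exp(4*t)/2 + t*exp(4*t), t*exp(4*t)]
  [2*t^2*exp(4*t) - 6*t*exp(4*t), -t^2*exp(4*t) + 2*t*exp(4*t) + exp(4*t), 2*t*exp(4*t)]
  [t^2*exp(4*t) - t*exp(4*t), -t^2*exp(4*t)/2, t*exp(4*t) + exp(4*t)]

Strategy: write A = P · J · P⁻¹ where J is a Jordan canonical form, so e^{tA} = P · e^{tJ} · P⁻¹, and e^{tJ} can be computed block-by-block.

A has Jordan form
J =
  [4, 1, 0]
  [0, 4, 1]
  [0, 0, 4]
(up to reordering of blocks).

Per-block formulas:
  For a 3×3 Jordan block J_3(4): exp(t · J_3(4)) = e^(4t)·(I + t·N + (t^2/2)·N^2), where N is the 3×3 nilpotent shift.

After assembling e^{tJ} and conjugating by P, we get:

e^{tA} =
  [t^2*exp(4*t) - 3*t*exp(4*t) + exp(4*t), -t^2*exp(4*t)/2 + t*exp(4*t), t*exp(4*t)]
  [2*t^2*exp(4*t) - 6*t*exp(4*t), -t^2*exp(4*t) + 2*t*exp(4*t) + exp(4*t), 2*t*exp(4*t)]
  [t^2*exp(4*t) - t*exp(4*t), -t^2*exp(4*t)/2, t*exp(4*t) + exp(4*t)]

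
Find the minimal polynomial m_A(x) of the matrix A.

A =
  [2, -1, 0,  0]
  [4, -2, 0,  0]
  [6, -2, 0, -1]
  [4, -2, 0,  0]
x^2

The characteristic polynomial is χ_A(x) = x^4, so the eigenvalues are known. The minimal polynomial is
  m_A(x) = Π_λ (x − λ)^{k_λ}
where k_λ is the size of the *largest* Jordan block for λ (equivalently, the smallest k with (A − λI)^k v = 0 for every generalised eigenvector v of λ).

  λ = 0: largest Jordan block has size 2, contributing (x − 0)^2

So m_A(x) = x^2 = x^2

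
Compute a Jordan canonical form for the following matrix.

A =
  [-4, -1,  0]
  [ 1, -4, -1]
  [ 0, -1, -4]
J_3(-4)

The characteristic polynomial is
  det(x·I − A) = x^3 + 12*x^2 + 48*x + 64 = (x + 4)^3

Eigenvalues and multiplicities (the geometric multiplicity of λ is n − rank(A − λI), which equals the number of Jordan blocks for λ):
  λ = -4: algebraic multiplicity = 3, geometric multiplicity = 1

Determining the block sizes for each eigenvalue:
  λ = -4: one block (gm = 1), so the single block has size am = 3 → block sizes [3]

Assembling the blocks gives a Jordan form
J =
  [-4,  1,  0]
  [ 0, -4,  1]
  [ 0,  0, -4]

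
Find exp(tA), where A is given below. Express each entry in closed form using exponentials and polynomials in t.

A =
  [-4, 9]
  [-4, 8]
e^{tA} =
  [-6*t*exp(2*t) + exp(2*t), 9*t*exp(2*t)]
  [-4*t*exp(2*t), 6*t*exp(2*t) + exp(2*t)]

Strategy: write A = P · J · P⁻¹ where J is a Jordan canonical form, so e^{tA} = P · e^{tJ} · P⁻¹, and e^{tJ} can be computed block-by-block.

A has Jordan form
J =
  [2, 1]
  [0, 2]
(up to reordering of blocks).

Per-block formulas:
  For a 2×2 Jordan block J_2(2): exp(t · J_2(2)) = e^(2t)·(I + t·N), where N is the 2×2 nilpotent shift.

After assembling e^{tJ} and conjugating by P, we get:

e^{tA} =
  [-6*t*exp(2*t) + exp(2*t), 9*t*exp(2*t)]
  [-4*t*exp(2*t), 6*t*exp(2*t) + exp(2*t)]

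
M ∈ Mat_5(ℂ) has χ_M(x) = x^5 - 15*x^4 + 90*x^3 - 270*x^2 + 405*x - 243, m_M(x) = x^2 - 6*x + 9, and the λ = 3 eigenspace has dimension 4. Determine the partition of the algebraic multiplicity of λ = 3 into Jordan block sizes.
Block sizes for λ = 3: [2, 1, 1, 1]

Step 1 — from the characteristic polynomial, algebraic multiplicity of λ = 3 is 5. From dim ker(M − (3)·I) = 4, there are exactly 4 Jordan blocks for λ = 3.
Step 2 — from the minimal polynomial, the factor (x − 3)^2 tells us the largest block for λ = 3 has size 2.
Step 3 — with total size 5, 4 blocks, and largest block 2, the block sizes (in nonincreasing order) are [2, 1, 1, 1].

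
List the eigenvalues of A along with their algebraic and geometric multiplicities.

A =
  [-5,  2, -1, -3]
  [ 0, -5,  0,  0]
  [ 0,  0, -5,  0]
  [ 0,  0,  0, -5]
λ = -5: alg = 4, geom = 3

Step 1 — factor the characteristic polynomial to read off the algebraic multiplicities:
  χ_A(x) = (x + 5)^4

Step 2 — compute geometric multiplicities via the rank-nullity identity g(λ) = n − rank(A − λI):
  rank(A − (-5)·I) = 1, so dim ker(A − (-5)·I) = n − 1 = 3

Summary:
  λ = -5: algebraic multiplicity = 4, geometric multiplicity = 3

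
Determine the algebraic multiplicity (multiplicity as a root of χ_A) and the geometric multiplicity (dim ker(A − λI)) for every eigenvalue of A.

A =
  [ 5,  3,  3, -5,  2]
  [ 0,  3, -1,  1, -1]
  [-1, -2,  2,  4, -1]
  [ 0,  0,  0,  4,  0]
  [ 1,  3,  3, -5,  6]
λ = 4: alg = 5, geom = 3

Step 1 — factor the characteristic polynomial to read off the algebraic multiplicities:
  χ_A(x) = (x - 4)^5

Step 2 — compute geometric multiplicities via the rank-nullity identity g(λ) = n − rank(A − λI):
  rank(A − (4)·I) = 2, so dim ker(A − (4)·I) = n − 2 = 3

Summary:
  λ = 4: algebraic multiplicity = 5, geometric multiplicity = 3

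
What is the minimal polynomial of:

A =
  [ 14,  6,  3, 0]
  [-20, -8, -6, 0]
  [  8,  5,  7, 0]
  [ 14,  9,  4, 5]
x^3 - 13*x^2 + 56*x - 80

The characteristic polynomial is χ_A(x) = (x - 5)^2*(x - 4)^2, so the eigenvalues are known. The minimal polynomial is
  m_A(x) = Π_λ (x − λ)^{k_λ}
where k_λ is the size of the *largest* Jordan block for λ (equivalently, the smallest k with (A − λI)^k v = 0 for every generalised eigenvector v of λ).

  λ = 4: largest Jordan block has size 2, contributing (x − 4)^2
  λ = 5: largest Jordan block has size 1, contributing (x − 5)

So m_A(x) = (x - 5)*(x - 4)^2 = x^3 - 13*x^2 + 56*x - 80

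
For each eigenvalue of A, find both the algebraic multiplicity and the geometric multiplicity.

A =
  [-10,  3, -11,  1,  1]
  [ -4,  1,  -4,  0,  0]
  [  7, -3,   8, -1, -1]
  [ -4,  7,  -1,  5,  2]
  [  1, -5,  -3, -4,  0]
λ = -3: alg = 1, geom = 1; λ = 1: alg = 1, geom = 1; λ = 2: alg = 3, geom = 1

Step 1 — factor the characteristic polynomial to read off the algebraic multiplicities:
  χ_A(x) = (x - 2)^3*(x - 1)*(x + 3)

Step 2 — compute geometric multiplicities via the rank-nullity identity g(λ) = n − rank(A − λI):
  rank(A − (-3)·I) = 4, so dim ker(A − (-3)·I) = n − 4 = 1
  rank(A − (1)·I) = 4, so dim ker(A − (1)·I) = n − 4 = 1
  rank(A − (2)·I) = 4, so dim ker(A − (2)·I) = n − 4 = 1

Summary:
  λ = -3: algebraic multiplicity = 1, geometric multiplicity = 1
  λ = 1: algebraic multiplicity = 1, geometric multiplicity = 1
  λ = 2: algebraic multiplicity = 3, geometric multiplicity = 1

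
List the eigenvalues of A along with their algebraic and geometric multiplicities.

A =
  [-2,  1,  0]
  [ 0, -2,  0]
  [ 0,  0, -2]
λ = -2: alg = 3, geom = 2

Step 1 — factor the characteristic polynomial to read off the algebraic multiplicities:
  χ_A(x) = (x + 2)^3

Step 2 — compute geometric multiplicities via the rank-nullity identity g(λ) = n − rank(A − λI):
  rank(A − (-2)·I) = 1, so dim ker(A − (-2)·I) = n − 1 = 2

Summary:
  λ = -2: algebraic multiplicity = 3, geometric multiplicity = 2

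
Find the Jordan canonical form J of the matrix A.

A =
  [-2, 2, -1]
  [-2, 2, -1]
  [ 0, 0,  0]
J_2(0) ⊕ J_1(0)

The characteristic polynomial is
  det(x·I − A) = x^3

Eigenvalues and multiplicities (the geometric multiplicity of λ is n − rank(A − λI), which equals the number of Jordan blocks for λ):
  λ = 0: algebraic multiplicity = 3, geometric multiplicity = 2

Determining the block sizes for each eigenvalue:
  λ = 0: 2 blocks summing to 3 forces exactly one block of size 2 and the rest size 1 → block sizes [2, 1]

Assembling the blocks gives a Jordan form
J =
  [0, 1, 0]
  [0, 0, 0]
  [0, 0, 0]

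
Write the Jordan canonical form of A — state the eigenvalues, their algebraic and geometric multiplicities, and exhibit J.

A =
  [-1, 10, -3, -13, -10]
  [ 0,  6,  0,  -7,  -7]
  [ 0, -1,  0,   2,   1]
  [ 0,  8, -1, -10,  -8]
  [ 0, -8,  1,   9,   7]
J_2(-1) ⊕ J_1(-1) ⊕ J_1(-1) ⊕ J_1(6)

The characteristic polynomial is
  det(x·I − A) = x^5 - 2*x^4 - 18*x^3 - 32*x^2 - 23*x - 6 = (x - 6)*(x + 1)^4

Eigenvalues and multiplicities (the geometric multiplicity of λ is n − rank(A − λI), which equals the number of Jordan blocks for λ):
  λ = -1: algebraic multiplicity = 4, geometric multiplicity = 3
  λ = 6: algebraic multiplicity = 1, geometric multiplicity = 1

Determining the block sizes for each eigenvalue:
  λ = -1: 3 blocks summing to 4 forces exactly one block of size 2 and the rest size 1 → block sizes [2, 1, 1]
  λ = 6: one block (gm = 1), so the single block has size am = 1 → block sizes [1]

Assembling the blocks gives a Jordan form
J =
  [-1,  1,  0,  0, 0]
  [ 0, -1,  0,  0, 0]
  [ 0,  0, -1,  0, 0]
  [ 0,  0,  0, -1, 0]
  [ 0,  0,  0,  0, 6]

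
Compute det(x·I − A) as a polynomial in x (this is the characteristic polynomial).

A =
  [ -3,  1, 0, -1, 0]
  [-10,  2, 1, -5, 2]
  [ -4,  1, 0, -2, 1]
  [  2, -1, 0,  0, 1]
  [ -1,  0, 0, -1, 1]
x^5

Expanding det(x·I − A) (e.g. by cofactor expansion or by noting that A is similar to its Jordan form J, which has the same characteristic polynomial as A) gives
  χ_A(x) = x^5
which factors as x^5. The eigenvalues (with algebraic multiplicities) are λ = 0 with multiplicity 5.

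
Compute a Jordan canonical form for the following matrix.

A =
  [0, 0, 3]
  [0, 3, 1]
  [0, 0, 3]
J_1(0) ⊕ J_2(3)

The characteristic polynomial is
  det(x·I − A) = x^3 - 6*x^2 + 9*x = x*(x - 3)^2

Eigenvalues and multiplicities (the geometric multiplicity of λ is n − rank(A − λI), which equals the number of Jordan blocks for λ):
  λ = 0: algebraic multiplicity = 1, geometric multiplicity = 1
  λ = 3: algebraic multiplicity = 2, geometric multiplicity = 1

Determining the block sizes for each eigenvalue:
  λ = 0: one block (gm = 1), so the single block has size am = 1 → block sizes [1]
  λ = 3: one block (gm = 1), so the single block has size am = 2 → block sizes [2]

Assembling the blocks gives a Jordan form
J =
  [0, 0, 0]
  [0, 3, 1]
  [0, 0, 3]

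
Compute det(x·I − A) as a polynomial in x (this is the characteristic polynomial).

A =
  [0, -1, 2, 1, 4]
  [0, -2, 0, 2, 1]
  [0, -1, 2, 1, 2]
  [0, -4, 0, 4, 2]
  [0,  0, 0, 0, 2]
x^5 - 6*x^4 + 12*x^3 - 8*x^2

Expanding det(x·I − A) (e.g. by cofactor expansion or by noting that A is similar to its Jordan form J, which has the same characteristic polynomial as A) gives
  χ_A(x) = x^5 - 6*x^4 + 12*x^3 - 8*x^2
which factors as x^2*(x - 2)^3. The eigenvalues (with algebraic multiplicities) are λ = 0 with multiplicity 2, λ = 2 with multiplicity 3.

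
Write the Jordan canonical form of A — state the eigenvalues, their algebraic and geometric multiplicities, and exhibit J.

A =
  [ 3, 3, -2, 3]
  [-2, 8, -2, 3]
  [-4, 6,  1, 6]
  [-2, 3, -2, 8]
J_2(5) ⊕ J_1(5) ⊕ J_1(5)

The characteristic polynomial is
  det(x·I − A) = x^4 - 20*x^3 + 150*x^2 - 500*x + 625 = (x - 5)^4

Eigenvalues and multiplicities (the geometric multiplicity of λ is n − rank(A − λI), which equals the number of Jordan blocks for λ):
  λ = 5: algebraic multiplicity = 4, geometric multiplicity = 3

Determining the block sizes for each eigenvalue:
  λ = 5: 3 blocks summing to 4 forces exactly one block of size 2 and the rest size 1 → block sizes [2, 1, 1]

Assembling the blocks gives a Jordan form
J =
  [5, 1, 0, 0]
  [0, 5, 0, 0]
  [0, 0, 5, 0]
  [0, 0, 0, 5]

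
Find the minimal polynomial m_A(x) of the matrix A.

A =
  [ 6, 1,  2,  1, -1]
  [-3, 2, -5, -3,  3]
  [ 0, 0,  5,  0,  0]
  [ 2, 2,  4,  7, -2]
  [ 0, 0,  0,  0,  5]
x^3 - 15*x^2 + 75*x - 125

The characteristic polynomial is χ_A(x) = (x - 5)^5, so the eigenvalues are known. The minimal polynomial is
  m_A(x) = Π_λ (x − λ)^{k_λ}
where k_λ is the size of the *largest* Jordan block for λ (equivalently, the smallest k with (A − λI)^k v = 0 for every generalised eigenvector v of λ).

  λ = 5: largest Jordan block has size 3, contributing (x − 5)^3

So m_A(x) = (x - 5)^3 = x^3 - 15*x^2 + 75*x - 125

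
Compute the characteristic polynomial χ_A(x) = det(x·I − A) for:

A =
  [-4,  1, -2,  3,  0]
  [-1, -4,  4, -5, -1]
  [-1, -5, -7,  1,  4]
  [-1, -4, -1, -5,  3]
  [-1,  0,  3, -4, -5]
x^5 + 25*x^4 + 250*x^3 + 1250*x^2 + 3125*x + 3125

Expanding det(x·I − A) (e.g. by cofactor expansion or by noting that A is similar to its Jordan form J, which has the same characteristic polynomial as A) gives
  χ_A(x) = x^5 + 25*x^4 + 250*x^3 + 1250*x^2 + 3125*x + 3125
which factors as (x + 5)^5. The eigenvalues (with algebraic multiplicities) are λ = -5 with multiplicity 5.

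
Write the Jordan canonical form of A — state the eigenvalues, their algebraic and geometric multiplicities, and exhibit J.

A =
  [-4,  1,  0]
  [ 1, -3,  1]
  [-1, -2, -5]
J_3(-4)

The characteristic polynomial is
  det(x·I − A) = x^3 + 12*x^2 + 48*x + 64 = (x + 4)^3

Eigenvalues and multiplicities (the geometric multiplicity of λ is n − rank(A − λI), which equals the number of Jordan blocks for λ):
  λ = -4: algebraic multiplicity = 3, geometric multiplicity = 1

Determining the block sizes for each eigenvalue:
  λ = -4: one block (gm = 1), so the single block has size am = 3 → block sizes [3]

Assembling the blocks gives a Jordan form
J =
  [-4,  1,  0]
  [ 0, -4,  1]
  [ 0,  0, -4]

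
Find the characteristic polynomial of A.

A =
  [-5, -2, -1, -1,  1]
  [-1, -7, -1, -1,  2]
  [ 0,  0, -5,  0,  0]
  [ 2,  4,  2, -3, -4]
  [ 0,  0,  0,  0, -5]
x^5 + 25*x^4 + 250*x^3 + 1250*x^2 + 3125*x + 3125

Expanding det(x·I − A) (e.g. by cofactor expansion or by noting that A is similar to its Jordan form J, which has the same characteristic polynomial as A) gives
  χ_A(x) = x^5 + 25*x^4 + 250*x^3 + 1250*x^2 + 3125*x + 3125
which factors as (x + 5)^5. The eigenvalues (with algebraic multiplicities) are λ = -5 with multiplicity 5.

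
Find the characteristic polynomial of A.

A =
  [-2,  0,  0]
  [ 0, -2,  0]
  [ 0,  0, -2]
x^3 + 6*x^2 + 12*x + 8

Expanding det(x·I − A) (e.g. by cofactor expansion or by noting that A is similar to its Jordan form J, which has the same characteristic polynomial as A) gives
  χ_A(x) = x^3 + 6*x^2 + 12*x + 8
which factors as (x + 2)^3. The eigenvalues (with algebraic multiplicities) are λ = -2 with multiplicity 3.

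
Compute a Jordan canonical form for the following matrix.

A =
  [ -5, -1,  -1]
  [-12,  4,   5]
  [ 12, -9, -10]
J_2(-5) ⊕ J_1(-1)

The characteristic polynomial is
  det(x·I − A) = x^3 + 11*x^2 + 35*x + 25 = (x + 1)*(x + 5)^2

Eigenvalues and multiplicities (the geometric multiplicity of λ is n − rank(A − λI), which equals the number of Jordan blocks for λ):
  λ = -5: algebraic multiplicity = 2, geometric multiplicity = 1
  λ = -1: algebraic multiplicity = 1, geometric multiplicity = 1

Determining the block sizes for each eigenvalue:
  λ = -5: one block (gm = 1), so the single block has size am = 2 → block sizes [2]
  λ = -1: one block (gm = 1), so the single block has size am = 1 → block sizes [1]

Assembling the blocks gives a Jordan form
J =
  [-5,  1,  0]
  [ 0, -5,  0]
  [ 0,  0, -1]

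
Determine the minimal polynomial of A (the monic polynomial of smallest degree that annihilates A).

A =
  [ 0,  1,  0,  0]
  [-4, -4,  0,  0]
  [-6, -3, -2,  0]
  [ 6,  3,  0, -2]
x^2 + 4*x + 4

The characteristic polynomial is χ_A(x) = (x + 2)^4, so the eigenvalues are known. The minimal polynomial is
  m_A(x) = Π_λ (x − λ)^{k_λ}
where k_λ is the size of the *largest* Jordan block for λ (equivalently, the smallest k with (A − λI)^k v = 0 for every generalised eigenvector v of λ).

  λ = -2: largest Jordan block has size 2, contributing (x + 2)^2

So m_A(x) = (x + 2)^2 = x^2 + 4*x + 4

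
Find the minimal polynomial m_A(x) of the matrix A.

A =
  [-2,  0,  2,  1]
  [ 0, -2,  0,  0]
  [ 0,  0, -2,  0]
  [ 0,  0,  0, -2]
x^2 + 4*x + 4

The characteristic polynomial is χ_A(x) = (x + 2)^4, so the eigenvalues are known. The minimal polynomial is
  m_A(x) = Π_λ (x − λ)^{k_λ}
where k_λ is the size of the *largest* Jordan block for λ (equivalently, the smallest k with (A − λI)^k v = 0 for every generalised eigenvector v of λ).

  λ = -2: largest Jordan block has size 2, contributing (x + 2)^2

So m_A(x) = (x + 2)^2 = x^2 + 4*x + 4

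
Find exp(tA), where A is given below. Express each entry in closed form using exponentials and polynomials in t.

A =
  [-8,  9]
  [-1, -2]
e^{tA} =
  [-3*t*exp(-5*t) + exp(-5*t), 9*t*exp(-5*t)]
  [-t*exp(-5*t), 3*t*exp(-5*t) + exp(-5*t)]

Strategy: write A = P · J · P⁻¹ where J is a Jordan canonical form, so e^{tA} = P · e^{tJ} · P⁻¹, and e^{tJ} can be computed block-by-block.

A has Jordan form
J =
  [-5,  1]
  [ 0, -5]
(up to reordering of blocks).

Per-block formulas:
  For a 2×2 Jordan block J_2(-5): exp(t · J_2(-5)) = e^(-5t)·(I + t·N), where N is the 2×2 nilpotent shift.

After assembling e^{tJ} and conjugating by P, we get:

e^{tA} =
  [-3*t*exp(-5*t) + exp(-5*t), 9*t*exp(-5*t)]
  [-t*exp(-5*t), 3*t*exp(-5*t) + exp(-5*t)]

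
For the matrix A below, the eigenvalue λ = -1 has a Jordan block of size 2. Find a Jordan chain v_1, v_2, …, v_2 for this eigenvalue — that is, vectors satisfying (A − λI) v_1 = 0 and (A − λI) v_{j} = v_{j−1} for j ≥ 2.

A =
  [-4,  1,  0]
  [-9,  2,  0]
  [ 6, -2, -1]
A Jordan chain for λ = -1 of length 2:
v_1 = (-3, -9, 6)ᵀ
v_2 = (1, 0, 0)ᵀ

Let N = A − (-1)·I. We want v_2 with N^2 v_2 = 0 but N^1 v_2 ≠ 0; then v_{j-1} := N · v_j for j = 2, …, 2.

Pick v_2 = (1, 0, 0)ᵀ.
Then v_1 = N · v_2 = (-3, -9, 6)ᵀ.

Sanity check: (A − (-1)·I) v_1 = (0, 0, 0)ᵀ = 0. ✓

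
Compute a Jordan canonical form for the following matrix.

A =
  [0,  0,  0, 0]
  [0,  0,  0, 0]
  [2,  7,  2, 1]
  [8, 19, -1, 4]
J_1(0) ⊕ J_1(0) ⊕ J_2(3)

The characteristic polynomial is
  det(x·I − A) = x^4 - 6*x^3 + 9*x^2 = x^2*(x - 3)^2

Eigenvalues and multiplicities (the geometric multiplicity of λ is n − rank(A − λI), which equals the number of Jordan blocks for λ):
  λ = 0: algebraic multiplicity = 2, geometric multiplicity = 2
  λ = 3: algebraic multiplicity = 2, geometric multiplicity = 1

Determining the block sizes for each eigenvalue:
  λ = 0: gm = am = 2, so every block has size 1 → block sizes [1, 1]
  λ = 3: one block (gm = 1), so the single block has size am = 2 → block sizes [2]

Assembling the blocks gives a Jordan form
J =
  [0, 0, 0, 0]
  [0, 0, 0, 0]
  [0, 0, 3, 1]
  [0, 0, 0, 3]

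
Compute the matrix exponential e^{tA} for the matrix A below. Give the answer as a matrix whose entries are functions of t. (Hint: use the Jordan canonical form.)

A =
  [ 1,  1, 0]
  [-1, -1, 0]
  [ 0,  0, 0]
e^{tA} =
  [t + 1, t, 0]
  [-t, 1 - t, 0]
  [0, 0, 1]

Strategy: write A = P · J · P⁻¹ where J is a Jordan canonical form, so e^{tA} = P · e^{tJ} · P⁻¹, and e^{tJ} can be computed block-by-block.

A has Jordan form
J =
  [0, 1, 0]
  [0, 0, 0]
  [0, 0, 0]
(up to reordering of blocks).

Per-block formulas:
  For a 2×2 Jordan block J_2(0): exp(t · J_2(0)) = e^(0t)·(I + t·N), where N is the 2×2 nilpotent shift.
  For a 1×1 block at λ = 0: exp(t · [0]) = [e^(0t)].

After assembling e^{tJ} and conjugating by P, we get:

e^{tA} =
  [t + 1, t, 0]
  [-t, 1 - t, 0]
  [0, 0, 1]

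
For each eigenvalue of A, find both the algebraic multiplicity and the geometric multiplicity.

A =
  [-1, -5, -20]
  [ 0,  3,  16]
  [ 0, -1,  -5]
λ = -1: alg = 3, geom = 2

Step 1 — factor the characteristic polynomial to read off the algebraic multiplicities:
  χ_A(x) = (x + 1)^3

Step 2 — compute geometric multiplicities via the rank-nullity identity g(λ) = n − rank(A − λI):
  rank(A − (-1)·I) = 1, so dim ker(A − (-1)·I) = n − 1 = 2

Summary:
  λ = -1: algebraic multiplicity = 3, geometric multiplicity = 2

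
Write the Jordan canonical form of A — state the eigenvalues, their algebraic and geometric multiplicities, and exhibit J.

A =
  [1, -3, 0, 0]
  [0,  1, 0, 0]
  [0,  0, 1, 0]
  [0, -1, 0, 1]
J_2(1) ⊕ J_1(1) ⊕ J_1(1)

The characteristic polynomial is
  det(x·I − A) = x^4 - 4*x^3 + 6*x^2 - 4*x + 1 = (x - 1)^4

Eigenvalues and multiplicities (the geometric multiplicity of λ is n − rank(A − λI), which equals the number of Jordan blocks for λ):
  λ = 1: algebraic multiplicity = 4, geometric multiplicity = 3

Determining the block sizes for each eigenvalue:
  λ = 1: 3 blocks summing to 4 forces exactly one block of size 2 and the rest size 1 → block sizes [2, 1, 1]

Assembling the blocks gives a Jordan form
J =
  [1, 1, 0, 0]
  [0, 1, 0, 0]
  [0, 0, 1, 0]
  [0, 0, 0, 1]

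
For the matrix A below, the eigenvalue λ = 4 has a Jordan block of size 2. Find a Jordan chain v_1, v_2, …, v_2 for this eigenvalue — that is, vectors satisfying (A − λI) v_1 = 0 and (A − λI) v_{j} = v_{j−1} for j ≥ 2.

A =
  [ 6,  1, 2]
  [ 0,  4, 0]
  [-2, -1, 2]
A Jordan chain for λ = 4 of length 2:
v_1 = (2, 0, -2)ᵀ
v_2 = (1, 0, 0)ᵀ

Let N = A − (4)·I. We want v_2 with N^2 v_2 = 0 but N^1 v_2 ≠ 0; then v_{j-1} := N · v_j for j = 2, …, 2.

Pick v_2 = (1, 0, 0)ᵀ.
Then v_1 = N · v_2 = (2, 0, -2)ᵀ.

Sanity check: (A − (4)·I) v_1 = (0, 0, 0)ᵀ = 0. ✓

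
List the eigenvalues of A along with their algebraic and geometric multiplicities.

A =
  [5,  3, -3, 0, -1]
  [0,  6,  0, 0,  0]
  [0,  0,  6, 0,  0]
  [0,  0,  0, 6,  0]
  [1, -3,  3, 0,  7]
λ = 6: alg = 5, geom = 4

Step 1 — factor the characteristic polynomial to read off the algebraic multiplicities:
  χ_A(x) = (x - 6)^5

Step 2 — compute geometric multiplicities via the rank-nullity identity g(λ) = n − rank(A − λI):
  rank(A − (6)·I) = 1, so dim ker(A − (6)·I) = n − 1 = 4

Summary:
  λ = 6: algebraic multiplicity = 5, geometric multiplicity = 4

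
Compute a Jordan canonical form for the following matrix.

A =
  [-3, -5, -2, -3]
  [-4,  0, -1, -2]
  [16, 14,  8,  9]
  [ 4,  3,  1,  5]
J_1(1) ⊕ J_3(3)

The characteristic polynomial is
  det(x·I − A) = x^4 - 10*x^3 + 36*x^2 - 54*x + 27 = (x - 3)^3*(x - 1)

Eigenvalues and multiplicities (the geometric multiplicity of λ is n − rank(A − λI), which equals the number of Jordan blocks for λ):
  λ = 1: algebraic multiplicity = 1, geometric multiplicity = 1
  λ = 3: algebraic multiplicity = 3, geometric multiplicity = 1

Determining the block sizes for each eigenvalue:
  λ = 1: one block (gm = 1), so the single block has size am = 1 → block sizes [1]
  λ = 3: one block (gm = 1), so the single block has size am = 3 → block sizes [3]

Assembling the blocks gives a Jordan form
J =
  [1, 0, 0, 0]
  [0, 3, 1, 0]
  [0, 0, 3, 1]
  [0, 0, 0, 3]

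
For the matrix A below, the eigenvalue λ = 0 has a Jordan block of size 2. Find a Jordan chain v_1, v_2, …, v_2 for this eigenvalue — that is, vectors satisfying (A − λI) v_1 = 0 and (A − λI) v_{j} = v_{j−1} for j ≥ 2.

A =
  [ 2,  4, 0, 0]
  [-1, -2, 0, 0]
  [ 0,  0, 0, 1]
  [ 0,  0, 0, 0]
A Jordan chain for λ = 0 of length 2:
v_1 = (2, -1, 0, 0)ᵀ
v_2 = (1, 0, 0, 0)ᵀ

Let N = A − (0)·I. We want v_2 with N^2 v_2 = 0 but N^1 v_2 ≠ 0; then v_{j-1} := N · v_j for j = 2, …, 2.

Pick v_2 = (1, 0, 0, 0)ᵀ.
Then v_1 = N · v_2 = (2, -1, 0, 0)ᵀ.

Sanity check: (A − (0)·I) v_1 = (0, 0, 0, 0)ᵀ = 0. ✓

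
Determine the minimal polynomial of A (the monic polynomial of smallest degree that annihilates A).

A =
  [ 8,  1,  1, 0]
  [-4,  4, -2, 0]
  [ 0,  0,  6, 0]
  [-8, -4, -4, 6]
x^2 - 12*x + 36

The characteristic polynomial is χ_A(x) = (x - 6)^4, so the eigenvalues are known. The minimal polynomial is
  m_A(x) = Π_λ (x − λ)^{k_λ}
where k_λ is the size of the *largest* Jordan block for λ (equivalently, the smallest k with (A − λI)^k v = 0 for every generalised eigenvector v of λ).

  λ = 6: largest Jordan block has size 2, contributing (x − 6)^2

So m_A(x) = (x - 6)^2 = x^2 - 12*x + 36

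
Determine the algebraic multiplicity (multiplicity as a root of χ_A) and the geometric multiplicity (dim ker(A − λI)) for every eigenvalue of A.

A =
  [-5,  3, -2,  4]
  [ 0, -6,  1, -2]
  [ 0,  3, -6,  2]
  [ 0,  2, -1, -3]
λ = -5: alg = 4, geom = 2

Step 1 — factor the characteristic polynomial to read off the algebraic multiplicities:
  χ_A(x) = (x + 5)^4

Step 2 — compute geometric multiplicities via the rank-nullity identity g(λ) = n − rank(A − λI):
  rank(A − (-5)·I) = 2, so dim ker(A − (-5)·I) = n − 2 = 2

Summary:
  λ = -5: algebraic multiplicity = 4, geometric multiplicity = 2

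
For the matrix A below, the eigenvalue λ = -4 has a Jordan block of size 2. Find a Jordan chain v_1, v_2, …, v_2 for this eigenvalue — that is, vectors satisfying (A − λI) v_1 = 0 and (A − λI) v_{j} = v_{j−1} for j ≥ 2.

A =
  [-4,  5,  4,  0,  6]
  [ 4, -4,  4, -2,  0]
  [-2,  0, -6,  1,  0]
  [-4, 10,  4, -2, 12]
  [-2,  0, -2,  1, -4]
A Jordan chain for λ = -4 of length 2:
v_1 = (0, 4, -2, -4, -2)ᵀ
v_2 = (1, 0, 0, 0, 0)ᵀ

Let N = A − (-4)·I. We want v_2 with N^2 v_2 = 0 but N^1 v_2 ≠ 0; then v_{j-1} := N · v_j for j = 2, …, 2.

Pick v_2 = (1, 0, 0, 0, 0)ᵀ.
Then v_1 = N · v_2 = (0, 4, -2, -4, -2)ᵀ.

Sanity check: (A − (-4)·I) v_1 = (0, 0, 0, 0, 0)ᵀ = 0. ✓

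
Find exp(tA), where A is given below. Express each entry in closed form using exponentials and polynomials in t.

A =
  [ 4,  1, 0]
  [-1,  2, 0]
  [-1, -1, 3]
e^{tA} =
  [t*exp(3*t) + exp(3*t), t*exp(3*t), 0]
  [-t*exp(3*t), -t*exp(3*t) + exp(3*t), 0]
  [-t*exp(3*t), -t*exp(3*t), exp(3*t)]

Strategy: write A = P · J · P⁻¹ where J is a Jordan canonical form, so e^{tA} = P · e^{tJ} · P⁻¹, and e^{tJ} can be computed block-by-block.

A has Jordan form
J =
  [3, 1, 0]
  [0, 3, 0]
  [0, 0, 3]
(up to reordering of blocks).

Per-block formulas:
  For a 1×1 block at λ = 3: exp(t · [3]) = [e^(3t)].
  For a 2×2 Jordan block J_2(3): exp(t · J_2(3)) = e^(3t)·(I + t·N), where N is the 2×2 nilpotent shift.

After assembling e^{tJ} and conjugating by P, we get:

e^{tA} =
  [t*exp(3*t) + exp(3*t), t*exp(3*t), 0]
  [-t*exp(3*t), -t*exp(3*t) + exp(3*t), 0]
  [-t*exp(3*t), -t*exp(3*t), exp(3*t)]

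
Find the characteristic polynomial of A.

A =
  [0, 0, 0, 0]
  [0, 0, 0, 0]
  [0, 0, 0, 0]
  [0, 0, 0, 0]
x^4

Expanding det(x·I − A) (e.g. by cofactor expansion or by noting that A is similar to its Jordan form J, which has the same characteristic polynomial as A) gives
  χ_A(x) = x^4
which factors as x^4. The eigenvalues (with algebraic multiplicities) are λ = 0 with multiplicity 4.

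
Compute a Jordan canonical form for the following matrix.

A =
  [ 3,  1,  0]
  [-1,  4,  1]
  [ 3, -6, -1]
J_3(2)

The characteristic polynomial is
  det(x·I − A) = x^3 - 6*x^2 + 12*x - 8 = (x - 2)^3

Eigenvalues and multiplicities (the geometric multiplicity of λ is n − rank(A − λI), which equals the number of Jordan blocks for λ):
  λ = 2: algebraic multiplicity = 3, geometric multiplicity = 1

Determining the block sizes for each eigenvalue:
  λ = 2: one block (gm = 1), so the single block has size am = 3 → block sizes [3]

Assembling the blocks gives a Jordan form
J =
  [2, 1, 0]
  [0, 2, 1]
  [0, 0, 2]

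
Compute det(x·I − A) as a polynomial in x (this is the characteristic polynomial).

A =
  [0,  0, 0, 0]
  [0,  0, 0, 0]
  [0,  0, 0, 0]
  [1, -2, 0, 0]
x^4

Expanding det(x·I − A) (e.g. by cofactor expansion or by noting that A is similar to its Jordan form J, which has the same characteristic polynomial as A) gives
  χ_A(x) = x^4
which factors as x^4. The eigenvalues (with algebraic multiplicities) are λ = 0 with multiplicity 4.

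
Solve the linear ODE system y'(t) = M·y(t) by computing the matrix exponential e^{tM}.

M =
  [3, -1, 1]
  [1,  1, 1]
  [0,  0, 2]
e^{tM} =
  [t*exp(2*t) + exp(2*t), -t*exp(2*t), t*exp(2*t)]
  [t*exp(2*t), -t*exp(2*t) + exp(2*t), t*exp(2*t)]
  [0, 0, exp(2*t)]

Strategy: write M = P · J · P⁻¹ where J is a Jordan canonical form, so e^{tM} = P · e^{tJ} · P⁻¹, and e^{tJ} can be computed block-by-block.

M has Jordan form
J =
  [2, 1, 0]
  [0, 2, 0]
  [0, 0, 2]
(up to reordering of blocks).

Per-block formulas:
  For a 1×1 block at λ = 2: exp(t · [2]) = [e^(2t)].
  For a 2×2 Jordan block J_2(2): exp(t · J_2(2)) = e^(2t)·(I + t·N), where N is the 2×2 nilpotent shift.

After assembling e^{tJ} and conjugating by P, we get:

e^{tM} =
  [t*exp(2*t) + exp(2*t), -t*exp(2*t), t*exp(2*t)]
  [t*exp(2*t), -t*exp(2*t) + exp(2*t), t*exp(2*t)]
  [0, 0, exp(2*t)]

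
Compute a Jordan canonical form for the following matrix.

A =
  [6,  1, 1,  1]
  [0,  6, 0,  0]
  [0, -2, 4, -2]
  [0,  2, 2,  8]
J_2(6) ⊕ J_1(6) ⊕ J_1(6)

The characteristic polynomial is
  det(x·I − A) = x^4 - 24*x^3 + 216*x^2 - 864*x + 1296 = (x - 6)^4

Eigenvalues and multiplicities (the geometric multiplicity of λ is n − rank(A − λI), which equals the number of Jordan blocks for λ):
  λ = 6: algebraic multiplicity = 4, geometric multiplicity = 3

Determining the block sizes for each eigenvalue:
  λ = 6: 3 blocks summing to 4 forces exactly one block of size 2 and the rest size 1 → block sizes [2, 1, 1]

Assembling the blocks gives a Jordan form
J =
  [6, 1, 0, 0]
  [0, 6, 0, 0]
  [0, 0, 6, 0]
  [0, 0, 0, 6]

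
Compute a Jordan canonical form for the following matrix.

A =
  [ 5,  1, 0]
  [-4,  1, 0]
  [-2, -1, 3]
J_2(3) ⊕ J_1(3)

The characteristic polynomial is
  det(x·I − A) = x^3 - 9*x^2 + 27*x - 27 = (x - 3)^3

Eigenvalues and multiplicities (the geometric multiplicity of λ is n − rank(A − λI), which equals the number of Jordan blocks for λ):
  λ = 3: algebraic multiplicity = 3, geometric multiplicity = 2

Determining the block sizes for each eigenvalue:
  λ = 3: 2 blocks summing to 3 forces exactly one block of size 2 and the rest size 1 → block sizes [2, 1]

Assembling the blocks gives a Jordan form
J =
  [3, 1, 0]
  [0, 3, 0]
  [0, 0, 3]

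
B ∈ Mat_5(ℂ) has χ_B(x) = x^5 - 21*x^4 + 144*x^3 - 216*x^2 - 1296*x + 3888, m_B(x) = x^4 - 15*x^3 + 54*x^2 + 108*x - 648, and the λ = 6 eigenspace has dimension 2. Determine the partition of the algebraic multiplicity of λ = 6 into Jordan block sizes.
Block sizes for λ = 6: [3, 1]

Step 1 — from the characteristic polynomial, algebraic multiplicity of λ = 6 is 4. From dim ker(B − (6)·I) = 2, there are exactly 2 Jordan blocks for λ = 6.
Step 2 — from the minimal polynomial, the factor (x − 6)^3 tells us the largest block for λ = 6 has size 3.
Step 3 — with total size 4, 2 blocks, and largest block 3, the block sizes (in nonincreasing order) are [3, 1].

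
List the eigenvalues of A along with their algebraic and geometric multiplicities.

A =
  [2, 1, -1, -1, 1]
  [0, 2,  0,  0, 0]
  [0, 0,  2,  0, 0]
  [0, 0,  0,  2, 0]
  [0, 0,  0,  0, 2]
λ = 2: alg = 5, geom = 4

Step 1 — factor the characteristic polynomial to read off the algebraic multiplicities:
  χ_A(x) = (x - 2)^5

Step 2 — compute geometric multiplicities via the rank-nullity identity g(λ) = n − rank(A − λI):
  rank(A − (2)·I) = 1, so dim ker(A − (2)·I) = n − 1 = 4

Summary:
  λ = 2: algebraic multiplicity = 5, geometric multiplicity = 4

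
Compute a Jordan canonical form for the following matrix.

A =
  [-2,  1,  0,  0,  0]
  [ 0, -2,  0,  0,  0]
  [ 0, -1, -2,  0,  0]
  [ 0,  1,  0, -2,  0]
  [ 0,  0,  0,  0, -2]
J_2(-2) ⊕ J_1(-2) ⊕ J_1(-2) ⊕ J_1(-2)

The characteristic polynomial is
  det(x·I − A) = x^5 + 10*x^4 + 40*x^3 + 80*x^2 + 80*x + 32 = (x + 2)^5

Eigenvalues and multiplicities (the geometric multiplicity of λ is n − rank(A − λI), which equals the number of Jordan blocks for λ):
  λ = -2: algebraic multiplicity = 5, geometric multiplicity = 4

Determining the block sizes for each eigenvalue:
  λ = -2: 4 blocks summing to 5 forces exactly one block of size 2 and the rest size 1 → block sizes [2, 1, 1, 1]

Assembling the blocks gives a Jordan form
J =
  [-2,  1,  0,  0,  0]
  [ 0, -2,  0,  0,  0]
  [ 0,  0, -2,  0,  0]
  [ 0,  0,  0, -2,  0]
  [ 0,  0,  0,  0, -2]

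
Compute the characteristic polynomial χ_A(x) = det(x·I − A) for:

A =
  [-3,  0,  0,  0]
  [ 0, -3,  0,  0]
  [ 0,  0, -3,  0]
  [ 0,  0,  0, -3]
x^4 + 12*x^3 + 54*x^2 + 108*x + 81

Expanding det(x·I − A) (e.g. by cofactor expansion or by noting that A is similar to its Jordan form J, which has the same characteristic polynomial as A) gives
  χ_A(x) = x^4 + 12*x^3 + 54*x^2 + 108*x + 81
which factors as (x + 3)^4. The eigenvalues (with algebraic multiplicities) are λ = -3 with multiplicity 4.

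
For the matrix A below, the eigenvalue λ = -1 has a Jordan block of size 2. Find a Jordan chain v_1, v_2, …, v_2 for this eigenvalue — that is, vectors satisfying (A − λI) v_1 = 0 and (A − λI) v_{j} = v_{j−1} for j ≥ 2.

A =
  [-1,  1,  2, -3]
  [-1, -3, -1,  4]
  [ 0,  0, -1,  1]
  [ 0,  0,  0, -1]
A Jordan chain for λ = -1 of length 2:
v_1 = (-3, 2, -1, 0)ᵀ
v_2 = (6, -6, 0, -1)ᵀ

Let N = A − (-1)·I. We want v_2 with N^2 v_2 = 0 but N^1 v_2 ≠ 0; then v_{j-1} := N · v_j for j = 2, …, 2.

Pick v_2 = (6, -6, 0, -1)ᵀ.
Then v_1 = N · v_2 = (-3, 2, -1, 0)ᵀ.

Sanity check: (A − (-1)·I) v_1 = (0, 0, 0, 0)ᵀ = 0. ✓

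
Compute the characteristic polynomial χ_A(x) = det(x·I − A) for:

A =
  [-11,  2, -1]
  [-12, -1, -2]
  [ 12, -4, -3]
x^3 + 15*x^2 + 75*x + 125

Expanding det(x·I − A) (e.g. by cofactor expansion or by noting that A is similar to its Jordan form J, which has the same characteristic polynomial as A) gives
  χ_A(x) = x^3 + 15*x^2 + 75*x + 125
which factors as (x + 5)^3. The eigenvalues (with algebraic multiplicities) are λ = -5 with multiplicity 3.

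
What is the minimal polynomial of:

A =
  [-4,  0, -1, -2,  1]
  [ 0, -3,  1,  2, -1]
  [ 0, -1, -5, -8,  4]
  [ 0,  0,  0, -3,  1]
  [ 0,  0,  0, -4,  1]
x^5 + 14*x^4 + 73*x^3 + 172*x^2 + 176*x + 64

The characteristic polynomial is χ_A(x) = (x + 1)^2*(x + 4)^3, so the eigenvalues are known. The minimal polynomial is
  m_A(x) = Π_λ (x − λ)^{k_λ}
where k_λ is the size of the *largest* Jordan block for λ (equivalently, the smallest k with (A − λI)^k v = 0 for every generalised eigenvector v of λ).

  λ = -4: largest Jordan block has size 3, contributing (x + 4)^3
  λ = -1: largest Jordan block has size 2, contributing (x + 1)^2

So m_A(x) = (x + 1)^2*(x + 4)^3 = x^5 + 14*x^4 + 73*x^3 + 172*x^2 + 176*x + 64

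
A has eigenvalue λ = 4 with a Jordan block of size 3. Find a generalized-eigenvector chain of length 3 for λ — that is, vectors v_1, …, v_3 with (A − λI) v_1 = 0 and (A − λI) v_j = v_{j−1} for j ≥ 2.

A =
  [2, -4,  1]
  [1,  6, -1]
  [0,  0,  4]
A Jordan chain for λ = 4 of length 3:
v_1 = (2, -1, 0)ᵀ
v_2 = (1, -1, 0)ᵀ
v_3 = (0, 0, 1)ᵀ

Let N = A − (4)·I. We want v_3 with N^3 v_3 = 0 but N^2 v_3 ≠ 0; then v_{j-1} := N · v_j for j = 3, …, 2.

Pick v_3 = (0, 0, 1)ᵀ.
Then v_2 = N · v_3 = (1, -1, 0)ᵀ.
Then v_1 = N · v_2 = (2, -1, 0)ᵀ.

Sanity check: (A − (4)·I) v_1 = (0, 0, 0)ᵀ = 0. ✓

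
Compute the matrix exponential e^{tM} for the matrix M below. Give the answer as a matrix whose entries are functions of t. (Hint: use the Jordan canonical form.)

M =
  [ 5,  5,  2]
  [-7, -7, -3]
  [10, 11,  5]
e^{tM} =
  [t^2*exp(t)/2 + 4*t*exp(t) + exp(t), t^2*exp(t) + 5*t*exp(t), t^2*exp(t)/2 + 2*t*exp(t)]
  [-t^2*exp(t) - 7*t*exp(t), -2*t^2*exp(t) - 8*t*exp(t) + exp(t), -t^2*exp(t) - 3*t*exp(t)]
  [3*t^2*exp(t)/2 + 10*t*exp(t), 3*t^2*exp(t) + 11*t*exp(t), 3*t^2*exp(t)/2 + 4*t*exp(t) + exp(t)]

Strategy: write M = P · J · P⁻¹ where J is a Jordan canonical form, so e^{tM} = P · e^{tJ} · P⁻¹, and e^{tJ} can be computed block-by-block.

M has Jordan form
J =
  [1, 1, 0]
  [0, 1, 1]
  [0, 0, 1]
(up to reordering of blocks).

Per-block formulas:
  For a 3×3 Jordan block J_3(1): exp(t · J_3(1)) = e^(1t)·(I + t·N + (t^2/2)·N^2), where N is the 3×3 nilpotent shift.

After assembling e^{tJ} and conjugating by P, we get:

e^{tM} =
  [t^2*exp(t)/2 + 4*t*exp(t) + exp(t), t^2*exp(t) + 5*t*exp(t), t^2*exp(t)/2 + 2*t*exp(t)]
  [-t^2*exp(t) - 7*t*exp(t), -2*t^2*exp(t) - 8*t*exp(t) + exp(t), -t^2*exp(t) - 3*t*exp(t)]
  [3*t^2*exp(t)/2 + 10*t*exp(t), 3*t^2*exp(t) + 11*t*exp(t), 3*t^2*exp(t)/2 + 4*t*exp(t) + exp(t)]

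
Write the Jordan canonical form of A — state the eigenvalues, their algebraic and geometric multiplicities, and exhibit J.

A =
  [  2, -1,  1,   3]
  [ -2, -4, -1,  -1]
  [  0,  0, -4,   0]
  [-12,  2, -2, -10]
J_3(-4) ⊕ J_1(-4)

The characteristic polynomial is
  det(x·I − A) = x^4 + 16*x^3 + 96*x^2 + 256*x + 256 = (x + 4)^4

Eigenvalues and multiplicities (the geometric multiplicity of λ is n − rank(A − λI), which equals the number of Jordan blocks for λ):
  λ = -4: algebraic multiplicity = 4, geometric multiplicity = 2

Determining the block sizes for each eigenvalue:
  λ = -4: with am = 4 and gm = 2, the partition is not yet determined (e.g. several partitions of 4 into 2 parts exist). Let N = A − (-4)·I. Computing rank(N^1) = 2, rank(N^2) = 1, rank(N^3) = 0; the number of blocks of size ≥ j is rank(N^{j−1}) − rank(N^j), giving [2, 1, 1]. So we have 1 block(s) of size 3, 1 block(s) of size 1 → block sizes [3, 1]

Assembling the blocks gives a Jordan form
J =
  [-4,  1,  0,  0]
  [ 0, -4,  1,  0]
  [ 0,  0, -4,  0]
  [ 0,  0,  0, -4]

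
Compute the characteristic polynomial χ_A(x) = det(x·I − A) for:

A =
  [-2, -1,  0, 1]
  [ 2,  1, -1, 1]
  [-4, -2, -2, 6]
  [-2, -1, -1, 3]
x^4

Expanding det(x·I − A) (e.g. by cofactor expansion or by noting that A is similar to its Jordan form J, which has the same characteristic polynomial as A) gives
  χ_A(x) = x^4
which factors as x^4. The eigenvalues (with algebraic multiplicities) are λ = 0 with multiplicity 4.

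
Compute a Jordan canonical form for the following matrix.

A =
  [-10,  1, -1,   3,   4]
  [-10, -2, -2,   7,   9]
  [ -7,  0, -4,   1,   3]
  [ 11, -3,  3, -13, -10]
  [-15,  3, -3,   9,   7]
J_1(-5) ⊕ J_1(-5) ⊕ J_3(-4)

The characteristic polynomial is
  det(x·I − A) = x^5 + 22*x^4 + 193*x^3 + 844*x^2 + 1840*x + 1600 = (x + 4)^3*(x + 5)^2

Eigenvalues and multiplicities (the geometric multiplicity of λ is n − rank(A − λI), which equals the number of Jordan blocks for λ):
  λ = -5: algebraic multiplicity = 2, geometric multiplicity = 2
  λ = -4: algebraic multiplicity = 3, geometric multiplicity = 1

Determining the block sizes for each eigenvalue:
  λ = -5: gm = am = 2, so every block has size 1 → block sizes [1, 1]
  λ = -4: one block (gm = 1), so the single block has size am = 3 → block sizes [3]

Assembling the blocks gives a Jordan form
J =
  [-5,  0,  0,  0,  0]
  [ 0, -5,  0,  0,  0]
  [ 0,  0, -4,  1,  0]
  [ 0,  0,  0, -4,  1]
  [ 0,  0,  0,  0, -4]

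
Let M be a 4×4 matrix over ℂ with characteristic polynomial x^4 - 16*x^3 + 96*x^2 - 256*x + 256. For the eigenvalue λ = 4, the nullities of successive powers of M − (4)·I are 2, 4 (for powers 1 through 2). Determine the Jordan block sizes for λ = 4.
Block sizes for λ = 4: [2, 2]

From the dimensions of kernels of powers, the number of Jordan blocks of size at least j is d_j − d_{j−1} where d_j = dim ker(N^j) (with d_0 = 0). Computing the differences gives [2, 2].
The number of blocks of size exactly k is (#blocks of size ≥ k) − (#blocks of size ≥ k + 1), so the partition is: 2 block(s) of size 2.
In nonincreasing order the block sizes are [2, 2].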